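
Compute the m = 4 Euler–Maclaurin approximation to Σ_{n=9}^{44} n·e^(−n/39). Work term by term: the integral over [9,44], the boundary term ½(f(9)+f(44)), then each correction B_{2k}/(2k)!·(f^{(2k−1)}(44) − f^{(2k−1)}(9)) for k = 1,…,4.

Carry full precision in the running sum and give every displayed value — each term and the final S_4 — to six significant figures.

The integral term ∫_9^44 x·e^(−x/39) dx = 438.686.
Boundary: ½(f(9) + f(44)) = ½(7.14530 + 14.2390) = 10.6922.
Integral + boundary = 449.378.
k=1: B_{2}/(2)! × [f^{(1)}(44) − f^{(1)}(9)] = 1/12 × (-0.0414889 − 0.610710) = -0.0543499.
Running total after k=1: 449.324.
k=2: B_{4}/(4)! × [f^{(3)}(44) − f^{(3)}(9)] = −1/720 × (0.000398250 − 0.00144547) = 1.45447e-06.
Running total after k=2: 449.324.
k=3: B_{6}/(6)! × [f^{(5)}(44) − f^{(5)}(9)] = 1/30240 × (5.41602e-07 − 1.63670e-06) = -3.62134e-11.
Running total after k=3: 449.324.
k=4: B_{8}/(8)! × [f^{(7)}(44) − f^{(7)}(9)] = −1/1209600 × (5.40020e-10 − 1.52732e-09) = 8.16220e-16.

S_4 ≈ 449.324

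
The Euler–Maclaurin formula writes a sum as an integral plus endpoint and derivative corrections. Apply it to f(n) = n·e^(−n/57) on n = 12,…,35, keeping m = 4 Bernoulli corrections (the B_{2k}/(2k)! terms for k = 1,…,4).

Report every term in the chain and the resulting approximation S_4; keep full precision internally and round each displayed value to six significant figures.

The integral term ∫_12^35 x·e^(−x/57) dx = 348.493.
½[f(12) + f(35)] = ½[9.72189 + 18.9407] = 14.3313.
So far: 362.824.
Correction k=1: B_{2}/2! · (f^{(1)}(35) − f^{(1)}(12)) = 1/12 · (0.208870 − 0.639598) = -0.0358940.
After k=1: 362.788.
Correction k=2: B_{4}/4! · (f^{(3)}(35) − f^{(3)}(12)) = −1/720 · (0.000397413 − 0.000695572) = 4.14110e-07.
After k=2: 362.788.
Correction k=3: B_{6}/6! · (f^{(5)}(35) − f^{(5)}(12)) = 1/30240 · (2.24850e-07 − 3.67585e-07) = -4.72006e-12.
After k=3: 362.788.
Correction k=4: B_{8}/8! · (f^{(7)}(35) − f^{(7)}(12)) = −1/1209600 · (1.00764e-10 − 1.60382e-10) = 4.92877e-17.

S_4 ≈ 362.788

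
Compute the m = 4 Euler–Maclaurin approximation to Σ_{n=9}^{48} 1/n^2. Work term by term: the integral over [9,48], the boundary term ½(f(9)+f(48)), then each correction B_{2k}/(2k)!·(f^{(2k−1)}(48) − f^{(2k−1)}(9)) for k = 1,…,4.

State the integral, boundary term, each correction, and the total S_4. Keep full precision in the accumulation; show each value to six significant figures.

Integral: ∫_9^48 1/x^2 dx = 0.0902778.
Endpoint term: (f(9) + f(48))/2 = (0.0123457 + 0.000434028)/2 = 0.00638985.
Running total after boundary: 0.0966676.
k=1: B_{2}/(2)! × [f^{(1)}(48) − f^{(1)}(9)] = 1/12 × (-1.80845e-05 − (-0.00274348)) = 0.000227117.
Partial sum through k=1: 0.0968947.
k=2: B_{4}/(4)! × [f^{(3)}(48) − f^{(3)}(9)] = −1/720 × (-9.41901e-08 − (-0.000406442)) = -5.64372e-07.
Partial sum through k=2: 0.0968942.
k=3: B_{6}/(6)! × [f^{(5)}(48) − f^{(5)}(9)] = 1/30240 × (-1.22643e-09 − (-0.000150534)) = 4.97794e-09.
Partial sum through k=3: 0.0968942.
k=4: B_{8}/(8)! × [f^{(7)}(48) − f^{(7)}(9)] = −1/1209600 × (-2.98091e-11 − (-0.000104073)) = -8.60391e-11.

S_4 ≈ 0.0968942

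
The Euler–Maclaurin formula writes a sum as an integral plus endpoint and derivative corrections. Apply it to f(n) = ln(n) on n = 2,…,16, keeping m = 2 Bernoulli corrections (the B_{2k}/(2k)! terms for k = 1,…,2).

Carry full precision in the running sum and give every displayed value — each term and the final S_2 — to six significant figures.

Integral: ∫_2^16 ln(x) dx = 28.9751.
½[f(2) + f(16)] = ½[0.693147 + 2.77259] = 1.73287.
So far: 30.7080.
k=1: B_{2}/(2)! × [f^{(1)}(16) − f^{(1)}(2)] = 1/12 × (0.0625000 − 0.500000) = -0.0364583.
Partial sum through k=1: 30.6715.
k=2: B_{4}/(4)! × [f^{(3)}(16) − f^{(3)}(2)] = −1/720 × (0.000488281 − 0.250000) = 0.000346544.

S_2 ≈ 30.6719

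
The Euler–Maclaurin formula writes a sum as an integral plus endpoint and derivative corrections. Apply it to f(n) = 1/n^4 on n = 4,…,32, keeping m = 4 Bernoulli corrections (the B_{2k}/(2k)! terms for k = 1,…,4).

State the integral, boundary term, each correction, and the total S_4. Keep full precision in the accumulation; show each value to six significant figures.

Integral: ∫_4^32 1/x^4 dx = 0.00519816.
Boundary: ½(f(4) + f(32)) = ½(0.00390625 + 9.53674e-07) = 0.00195360.
Integral + boundary = 0.00715176.
k=1: B_{2}/(2)! × [f^{(1)}(32) − f^{(1)}(4)] = 1/12 × (-1.19209e-07 − (-0.00390625)) = 0.000325511.
Partial sum through k=1: 0.00747727.
k=2: B_{4}/(4)! × [f^{(3)}(32) − f^{(3)}(4)] = −1/720 × (-3.49246e-09 − (-0.00732422)) = -1.01725e-05.
Partial sum through k=2: 0.00746710.
k=3: B_{6}/(6)! × [f^{(5)}(32) − f^{(5)}(4)] = 1/30240 × (-1.90994e-10 − (-0.0256348)) = 8.47710e-07.
Partial sum through k=3: 0.00746795.
k=4: B_{8}/(8)! × [f^{(7)}(32) − f^{(7)}(4)] = −1/1209600 × (-1.67866e-11 − (-0.144196)) = -1.19209e-07.

S_4 ≈ 0.00746783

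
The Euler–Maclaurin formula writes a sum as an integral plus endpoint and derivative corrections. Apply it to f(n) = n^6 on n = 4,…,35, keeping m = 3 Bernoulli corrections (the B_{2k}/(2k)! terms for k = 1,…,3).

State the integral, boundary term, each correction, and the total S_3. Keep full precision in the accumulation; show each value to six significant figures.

S_3 ≈ 1.01367e+10

The integral term ∫_4^35 x^6 dx = 9.19133e+09.
½[f(4) + f(35)] = ½[4096.00 + 1.83827e+09] = 9.19135e+08.
Integral + boundary = 1.01105e+10.
Order-1 term: 1/12 · (3.15131e+08 − 6144.00) = 2.62604e+07.
Running total after k=1: 1.01367e+10.
Order-2 term: −1/720 · (5.14500e+06 − 7680.00) = -7135.17.
Running total after k=2: 1.01367e+10.
Order-3 term: 1/30240 · (25200.0 − 2880.00) = 0.738095.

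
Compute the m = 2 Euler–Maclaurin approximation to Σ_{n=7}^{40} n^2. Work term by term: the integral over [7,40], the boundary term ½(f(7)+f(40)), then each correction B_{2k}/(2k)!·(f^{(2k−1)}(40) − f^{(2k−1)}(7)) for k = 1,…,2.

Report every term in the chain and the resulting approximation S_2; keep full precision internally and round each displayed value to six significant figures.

S_2 ≈ 22049.0

∫_7^40 x^2 dx evaluates to 21219.0.
Endpoint term: (f(7) + f(40))/2 = (49.0000 + 1600.00)/2 = 824.500.
So far: 22043.5.
Correction k=1: B_{2}/2! · (f^{(1)}(40) − f^{(1)}(7)) = 1/12 · (80.0000 − 14.0000) = 5.50000.
Running total after k=1: 22049.0.
Correction k=2: B_{4}/4! · (f^{(3)}(40) − f^{(3)}(7)) = −1/720 · (0.00000 − 0.00000) = 0.00000.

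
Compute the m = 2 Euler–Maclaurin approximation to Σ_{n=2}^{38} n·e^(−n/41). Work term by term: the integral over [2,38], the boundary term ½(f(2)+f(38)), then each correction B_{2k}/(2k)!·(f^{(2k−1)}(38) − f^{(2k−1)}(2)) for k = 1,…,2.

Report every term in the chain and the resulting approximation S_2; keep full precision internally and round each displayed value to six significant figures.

∫_2^38 x·e^(−x/41) dx evaluates to 397.046.
Boundary: ½(f(2) + f(38)) = ½(1.90478 + 15.0407) = 8.47272.
So far: 405.519.
Correction k=1: B_{2}/2! · (f^{(1)}(38) − f^{(1)}(2)) = 1/12 · (0.0289615 − 0.905932) = -0.0730809.
After k=1: 405.446.
Correction k=2: B_{4}/4! · (f^{(3)}(38) − f^{(3)}(2)) = −1/720 · (0.000488147 − 0.00167205) = 1.64431e-06.

S_2 ≈ 405.446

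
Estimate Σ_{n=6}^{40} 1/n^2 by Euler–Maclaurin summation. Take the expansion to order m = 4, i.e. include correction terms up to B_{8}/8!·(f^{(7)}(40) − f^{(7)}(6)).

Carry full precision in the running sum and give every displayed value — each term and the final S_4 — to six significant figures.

S_4 ≈ 0.156633

∫_6^40 1/x^2 dx evaluates to 0.141667.
½[f(6) + f(40)] = ½[0.0277778 + 0.000625000] = 0.0142014.
Running total after boundary: 0.155868.
Correction k=1: B_{2}/2! · (f^{(1)}(40) − f^{(1)}(6)) = 1/12 · (-3.12500e-05 − (-0.00925926)) = 0.000769001.
After k=1: 0.156637.
Correction k=2: B_{4}/4! · (f^{(3)}(40) − f^{(3)}(6)) = −1/720 · (-2.34375e-07 − (-0.00308642)) = -4.28637e-06.
After k=2: 0.156633.
Correction k=3: B_{6}/6! · (f^{(5)}(40) − f^{(5)}(6)) = 1/30240 · (-4.39453e-09 − (-0.00257202)) = 8.50533e-08.
After k=3: 0.156633.
Correction k=4: B_{8}/8! · (f^{(7)}(40) − f^{(7)}(6)) = −1/1209600 · (-1.53809e-10 − (-0.00400091)) = -3.30763e-09.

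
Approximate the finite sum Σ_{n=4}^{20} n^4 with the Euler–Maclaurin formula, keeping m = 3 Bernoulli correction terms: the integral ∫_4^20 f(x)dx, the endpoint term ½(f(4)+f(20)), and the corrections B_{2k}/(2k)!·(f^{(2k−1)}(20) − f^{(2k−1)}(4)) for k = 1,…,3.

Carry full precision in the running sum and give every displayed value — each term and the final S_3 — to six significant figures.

S_3 ≈ 722568

The integral term ∫_4^20 x^4 dx = 639795.
Boundary: ½(f(4) + f(20)) = ½(256.000 + 160000) = 80128.0.
Integral + boundary = 719923.
k=1: B_{2}/(2)! × [f^{(1)}(20) − f^{(1)}(4)] = 1/12 × (32000.0 − 256.000) = 2645.33.
Running total after k=1: 722569.
k=2: B_{4}/(4)! × [f^{(3)}(20) − f^{(3)}(4)] = −1/720 × (480.000 − 96.0000) = -0.533333.
Running total after k=2: 722568.
k=3: B_{6}/(6)! × [f^{(5)}(20) − f^{(5)}(4)] = 1/30240 × (0.00000 − 0.00000) = 0.00000.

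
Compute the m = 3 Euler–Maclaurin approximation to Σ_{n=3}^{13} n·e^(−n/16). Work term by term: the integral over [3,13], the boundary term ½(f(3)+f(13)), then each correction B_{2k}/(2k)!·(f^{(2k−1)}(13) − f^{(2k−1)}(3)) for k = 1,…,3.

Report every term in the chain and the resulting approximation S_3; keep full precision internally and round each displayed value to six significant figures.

S_3 ≈ 50.2048

The integral term ∫_3^13 x·e^(−x/16) dx = 46.1261.
½[f(3) + f(13)] = ½[2.48709 + 5.76872] = 4.12790.
So far: 50.2540.
Correction k=1: B_{2}/2! · (f^{(1)}(13) − f^{(1)}(3)) = 1/12 · (0.0832026 − 0.673586) = -0.0491986.
Partial sum through k=1: 50.2048.
Correction k=2: B_{4}/4! · (f^{(3)}(13) − f^{(3)}(3)) = −1/720 · (0.00379179 − 0.00910799) = 7.38361e-06.
Partial sum through k=2: 50.2048.
Correction k=3: B_{6}/6! · (f^{(5)}(13) − f^{(5)}(3)) = 1/30240 · (2.83538e-05 − 6.08780e-05) = -1.07554e-09.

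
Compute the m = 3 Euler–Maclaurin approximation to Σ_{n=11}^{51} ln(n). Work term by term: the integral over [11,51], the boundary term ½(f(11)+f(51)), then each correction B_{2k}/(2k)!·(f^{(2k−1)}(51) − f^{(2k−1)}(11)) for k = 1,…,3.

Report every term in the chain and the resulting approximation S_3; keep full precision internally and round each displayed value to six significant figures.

S_3 ≈ 137.305

∫_11^51 ln(x) dx evaluates to 134.146.
Boundary: ½(f(11) + f(51)) = ½(2.39790 + 3.93183) = 3.16486.
Running total after boundary: 137.311.
Correction k=1: B_{2}/2! · (f^{(1)}(51) − f^{(1)}(11)) = 1/12 · (0.0196078 − 0.0909091) = -0.00594177.
After k=1: 137.305.
Correction k=2: B_{4}/4! · (f^{(3)}(51) − f^{(3)}(11)) = −1/720 · (1.50772e-05 − 0.00150263) = 2.06605e-06.
After k=2: 137.305.
Correction k=3: B_{6}/6! · (f^{(5)}(51) − f^{(5)}(11)) = 1/30240 · (6.95601e-08 − 0.000149021) = -4.92565e-09.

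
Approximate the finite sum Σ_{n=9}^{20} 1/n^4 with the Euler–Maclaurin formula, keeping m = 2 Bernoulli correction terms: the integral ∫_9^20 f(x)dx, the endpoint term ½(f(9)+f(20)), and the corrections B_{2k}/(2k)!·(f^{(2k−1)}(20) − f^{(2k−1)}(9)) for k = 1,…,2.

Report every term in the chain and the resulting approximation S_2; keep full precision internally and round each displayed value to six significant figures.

S_2 ≈ 0.000500420

The integral term ∫_9^20 1/x^4 dx = 0.000415581.
Endpoint term: (f(9) + f(20))/2 = (0.000152416 + 6.25000e-06)/2 = 7.93329e-05.
So far: 0.000494914.
Order-1 term: 1/12 · (-1.25000e-06 − (-6.77404e-05)) = 5.54086e-06.
Running total after k=1: 0.000500454.
Order-2 term: −1/720 · (-9.37500e-08 − (-2.50890e-05)) = -3.47157e-08.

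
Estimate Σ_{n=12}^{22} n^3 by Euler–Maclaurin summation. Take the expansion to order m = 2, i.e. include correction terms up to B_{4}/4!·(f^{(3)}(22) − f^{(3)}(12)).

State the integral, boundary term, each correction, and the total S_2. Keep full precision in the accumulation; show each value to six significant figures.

S_2 ≈ 59653.0

Integral: ∫_12^22 x^3 dx = 53380.0.
½[f(12) + f(22)] = ½[1728.00 + 10648.0] = 6188.00.
So far: 59568.0.
k=1: B_{2}/(2)! × [f^{(1)}(22) − f^{(1)}(12)] = 1/12 × (1452.00 − 432.000) = 85.0000.
Running total after k=1: 59653.0.
k=2: B_{4}/(4)! × [f^{(3)}(22) − f^{(3)}(12)] = −1/720 × (6.00000 − 6.00000) = 0.00000.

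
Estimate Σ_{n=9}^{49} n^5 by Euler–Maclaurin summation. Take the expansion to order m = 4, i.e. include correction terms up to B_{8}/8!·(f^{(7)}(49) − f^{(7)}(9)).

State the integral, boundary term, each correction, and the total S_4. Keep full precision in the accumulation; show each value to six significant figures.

The integral term ∫_9^49 x^5 dx = 2.30679e+09.
½[f(9) + f(49)] = ½[59049.0 + 2.82475e+08] = 1.41267e+08.
Running total after boundary: 2.44806e+09.
k=1: B_{2}/(2)! × [f^{(1)}(49) − f^{(1)}(9)] = 1/12 × (2.88240e+07 − 32805.0) = 2.39927e+06.
After k=1: 2.45046e+09.
k=2: B_{4}/(4)! × [f^{(3)}(49) − f^{(3)}(9)] = −1/720 × (144060 − 4860.00) = -193.333.
After k=2: 2.45046e+09.
k=3: B_{6}/(6)! × [f^{(5)}(49) − f^{(5)}(9)] = 1/30240 × (120.000 − 120.000) = 0.00000.
After k=3: 2.45046e+09.
k=4: B_{8}/(8)! × [f^{(7)}(49) − f^{(7)}(9)] = −1/1209600 × (0.00000 − 0.00000) = 0.00000.

S_4 ≈ 2.45046e+09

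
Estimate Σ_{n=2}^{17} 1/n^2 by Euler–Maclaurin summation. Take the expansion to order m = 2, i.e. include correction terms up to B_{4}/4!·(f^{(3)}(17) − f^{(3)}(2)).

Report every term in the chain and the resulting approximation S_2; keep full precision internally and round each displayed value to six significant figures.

S_2 ≈ 0.587664

The integral term ∫_2^17 1/x^2 dx = 0.441176.
Endpoint term: (f(2) + f(17))/2 = (0.250000 + 0.00346021)/2 = 0.126730.
So far: 0.567907.
k=1: B_{2}/(2)! × [f^{(1)}(17) − f^{(1)}(2)] = 1/12 × (-0.000407083 − (-0.250000)) = 0.0207994.
Running total after k=1: 0.588706.
k=2: B_{4}/(4)! × [f^{(3)}(17) − f^{(3)}(2)] = −1/720 × (-1.69031e-05 − (-0.750000)) = -0.00104164.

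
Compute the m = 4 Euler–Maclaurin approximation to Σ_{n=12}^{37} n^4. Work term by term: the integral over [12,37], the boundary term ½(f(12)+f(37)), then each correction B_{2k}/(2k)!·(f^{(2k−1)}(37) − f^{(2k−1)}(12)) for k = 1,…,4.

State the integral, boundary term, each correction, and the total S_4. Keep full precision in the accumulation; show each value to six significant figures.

S_4 ≈ 1.47828e+07

Integral: ∫_12^37 x^4 dx = 1.38190e+07.
Boundary: ½(f(12) + f(37)) = ½(20736.0 + 1.87416e+06) = 947448.
So far: 1.47665e+07.
Order-1 term: 1/12 · (202612 − 6912.00) = 16308.3.
Running total after k=1: 1.47828e+07.
Order-2 term: −1/720 · (888.000 − 288.000) = -0.833333.
Running total after k=2: 1.47828e+07.
Order-3 term: 1/30240 · (0.00000 − 0.00000) = 0.00000.
Running total after k=3: 1.47828e+07.
Order-4 term: −1/1209600 · (0.00000 − 0.00000) = 0.00000.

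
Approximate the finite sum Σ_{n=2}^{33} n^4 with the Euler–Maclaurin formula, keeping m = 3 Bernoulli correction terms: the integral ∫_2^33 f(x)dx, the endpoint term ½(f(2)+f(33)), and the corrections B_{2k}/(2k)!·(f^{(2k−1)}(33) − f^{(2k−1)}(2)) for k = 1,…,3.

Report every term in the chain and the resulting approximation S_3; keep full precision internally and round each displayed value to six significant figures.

∫_2^33 x^4 dx evaluates to 7.82707e+06.
Boundary: ½(f(2) + f(33)) = ½(16.0000 + 1.18592e+06) = 592968.
Running total after boundary: 8.42004e+06.
Order-1 term: 1/12 · (143748 − 32.0000) = 11976.3.
After k=1: 8.43202e+06.
Order-2 term: −1/720 · (792.000 − 48.0000) = -1.03333.
After k=2: 8.43202e+06.
Order-3 term: 1/30240 · (0.00000 − 0.00000) = 0.00000.

S_3 ≈ 8.43202e+06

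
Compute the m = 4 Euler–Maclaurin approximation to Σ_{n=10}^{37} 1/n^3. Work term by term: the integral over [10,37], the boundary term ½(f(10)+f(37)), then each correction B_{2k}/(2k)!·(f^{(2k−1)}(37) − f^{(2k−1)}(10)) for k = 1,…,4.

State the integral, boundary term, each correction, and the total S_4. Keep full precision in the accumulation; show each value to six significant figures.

S_4 ≈ 0.00516943

The integral term ∫_10^37 1/x^3 dx = 0.00463477.
Boundary: ½(f(10) + f(37)) = ½(0.00100000 + 1.97422e-05) = 0.000509871.
Integral + boundary = 0.00514464.
k=1: B_{2}/(2)! × [f^{(1)}(37) − f^{(1)}(10)] = 1/12 × (-1.60072e-06 − (-0.000300000)) = 2.48666e-05.
Partial sum through k=1: 0.00516951.
k=2: B_{4}/(4)! × [f^{(3)}(37) − f^{(3)}(10)] = −1/720 × (-2.33852e-08 − (-6.00000e-05)) = -8.33009e-08.
Partial sum through k=2: 0.00516942.
k=3: B_{6}/(6)! × [f^{(5)}(37) − f^{(5)}(10)] = 1/30240 × (-7.17442e-10 − (-2.52000e-05)) = 8.33310e-10.
Partial sum through k=3: 0.00516943.
k=4: B_{8}/(8)! × [f^{(7)}(37) − f^{(7)}(10)] = −1/1209600 × (-3.77325e-11 − (-1.81440e-05)) = -1.50000e-11.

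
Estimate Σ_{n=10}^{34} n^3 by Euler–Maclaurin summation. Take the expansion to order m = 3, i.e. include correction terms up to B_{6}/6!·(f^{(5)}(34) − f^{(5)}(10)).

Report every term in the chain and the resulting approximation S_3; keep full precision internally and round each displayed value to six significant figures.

Integral: ∫_10^34 x^3 dx = 331584.
Boundary: ½(f(10) + f(34)) = ½(1000.00 + 39304.0) = 20152.0.
So far: 351736.
Order-1 term: 1/12 · (3468.00 − 300.000) = 264.000.
Partial sum through k=1: 352000.
Order-2 term: −1/720 · (6.00000 − 6.00000) = 0.00000.
Partial sum through k=2: 352000.
Order-3 term: 1/30240 · (0.00000 − 0.00000) = 0.00000.

S_3 ≈ 352000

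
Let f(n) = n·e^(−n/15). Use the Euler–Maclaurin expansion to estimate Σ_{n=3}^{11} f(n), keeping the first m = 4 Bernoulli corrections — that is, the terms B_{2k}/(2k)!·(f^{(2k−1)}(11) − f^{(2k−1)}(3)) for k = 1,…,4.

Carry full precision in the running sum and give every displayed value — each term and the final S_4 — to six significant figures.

S_4 ≈ 37.5641

∫_3^11 x·e^(−x/15) dx evaluates to 33.7382.
½[f(3) + f(11)] = ½[2.45619 + 5.28336] = 3.86978.
Integral + boundary = 37.6080.
Correction k=1: B_{2}/2! · (f^{(1)}(11) − f^{(1)}(3)) = 1/12 · (0.128081 − 0.654985) = -0.0439086.
Partial sum through k=1: 37.5641.
Correction k=2: B_{4}/4! · (f^{(3)}(11) − f^{(3)}(3)) = −1/720 · (0.00483863 − 0.0101886) = 7.43058e-06.
Partial sum through k=2: 37.5641.
Correction k=3: B_{6}/6! · (f^{(5)}(11) − f^{(5)}(3)) = 1/30240 · (4.04801e-05 − 7.76278e-05) = -1.22843e-09.
Partial sum through k=3: 37.5641.
Correction k=4: B_{8}/8! · (f^{(7)}(11) − f^{(7)}(3)) = −1/1209600 · (2.64245e-07 − 4.88768e-07) = 1.85617e-13.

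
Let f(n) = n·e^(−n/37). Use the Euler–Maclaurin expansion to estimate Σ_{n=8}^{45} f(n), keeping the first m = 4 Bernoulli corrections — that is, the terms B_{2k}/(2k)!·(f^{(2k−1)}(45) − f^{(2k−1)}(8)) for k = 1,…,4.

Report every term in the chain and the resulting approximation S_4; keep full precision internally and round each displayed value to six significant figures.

S_4 ≈ 451.967

∫_8^45 x·e^(−x/37) dx evaluates to 442.135.
½[f(8) + f(45)] = ½[6.44449 + 13.3357] = 9.89011.
Running total after boundary: 452.025.
k=1: B_{2}/(2)! × [f^{(1)}(45) − f^{(1)}(8)] = 1/12 × (-0.0640755 − 0.631386) = -0.0579551.
Partial sum through k=1: 451.967.
k=2: B_{4}/(4)! × [f^{(3)}(45) − f^{(3)}(8)] = −1/720 × (0.000386138 − 0.00163806) = 1.73878e-06.
Partial sum through k=2: 451.967.
k=3: B_{6}/(6)! × [f^{(5)}(45) − f^{(5)}(8)] = 1/30240 × (5.98306e-07 − 2.05619e-06) = -4.82104e-11.
Partial sum through k=3: 451.967.
k=4: B_{8}/(8)! × [f^{(7)}(45) − f^{(7)}(8)] = −1/1209600 × (6.68045e-10 − 2.12990e-09) = 1.20855e-15.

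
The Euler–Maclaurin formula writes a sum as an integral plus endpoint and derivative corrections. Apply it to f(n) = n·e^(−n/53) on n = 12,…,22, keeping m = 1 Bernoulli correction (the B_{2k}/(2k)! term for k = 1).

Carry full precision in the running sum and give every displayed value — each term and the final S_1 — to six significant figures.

S_1 ≈ 134.422

The integral term ∫_12^22 x·e^(−x/53) dx = 122.393.
Boundary: ½(f(12) + f(22)) = ½(9.56864 + 14.5261) = 12.0474.
Integral + boundary = 134.441.
Correction k=1: B_{2}/2! · (f^{(1)}(22) − f^{(1)}(12)) = 1/12 · (0.386200 − 0.616847) = -0.0192205.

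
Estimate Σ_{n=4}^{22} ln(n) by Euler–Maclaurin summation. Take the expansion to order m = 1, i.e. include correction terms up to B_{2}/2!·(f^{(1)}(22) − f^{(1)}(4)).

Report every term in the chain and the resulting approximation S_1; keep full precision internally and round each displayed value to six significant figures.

∫_4^22 ln(x) dx evaluates to 44.4578.
½[f(4) + f(22)] = ½[1.38629 + 3.09104] = 2.23867.
Integral + boundary = 46.6964.
k=1: B_{2}/(2)! × [f^{(1)}(22) − f^{(1)}(4)] = 1/12 × (0.0454545 − 0.250000) = -0.0170455.

S_1 ≈ 46.6794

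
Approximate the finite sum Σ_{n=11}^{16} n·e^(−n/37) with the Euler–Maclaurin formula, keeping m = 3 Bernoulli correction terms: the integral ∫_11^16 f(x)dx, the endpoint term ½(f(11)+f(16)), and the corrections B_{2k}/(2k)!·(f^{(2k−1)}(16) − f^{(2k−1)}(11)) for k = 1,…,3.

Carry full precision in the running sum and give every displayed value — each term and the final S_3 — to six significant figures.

Integral: ∫_11^16 x·e^(−x/37) dx = 46.7047.
½[f(11) + f(16)] = ½[8.17105 + 10.3829] = 9.27696.
Integral + boundary = 55.9817.
Order-1 term: 1/12 · (0.368311 − 0.521984) = -0.0128061.
Running total after k=1: 55.9689.
Order-2 term: −1/720 · (0.00121707 − 0.00146649) = 3.46423e-07.
Running total after k=2: 55.9689.
Order-3 term: 1/30240 · (1.58152e-06 − 1.86391e-06) = -9.33841e-12.

S_3 ≈ 55.9689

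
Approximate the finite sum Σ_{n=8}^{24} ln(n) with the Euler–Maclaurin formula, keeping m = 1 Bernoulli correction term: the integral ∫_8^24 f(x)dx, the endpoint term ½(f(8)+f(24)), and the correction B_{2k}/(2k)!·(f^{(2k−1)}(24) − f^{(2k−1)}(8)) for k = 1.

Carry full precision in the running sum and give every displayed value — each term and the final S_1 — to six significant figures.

Integral: ∫_8^24 ln(x) dx = 43.6378.
Endpoint term: (f(8) + f(24))/2 = (2.07944 + 3.17805)/2 = 2.62875.
So far: 46.2665.
Order-1 term: 1/12 · (0.0416667 − 0.125000) = -0.00694444.

S_1 ≈ 46.2596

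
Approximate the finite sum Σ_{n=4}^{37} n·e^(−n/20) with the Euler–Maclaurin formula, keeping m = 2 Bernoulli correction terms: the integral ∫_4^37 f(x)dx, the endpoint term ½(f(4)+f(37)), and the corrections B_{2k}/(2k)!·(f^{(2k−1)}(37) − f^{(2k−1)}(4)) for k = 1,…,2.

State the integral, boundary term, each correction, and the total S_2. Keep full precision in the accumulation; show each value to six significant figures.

The integral term ∫_4^37 x·e^(−x/20) dx = 213.740.
Boundary: ½(f(4) + f(37)) = ½(3.27492 + 5.81778) = 4.54635.
So far: 218.287.
k=1: B_{2}/(2)! × [f^{(1)}(37) − f^{(1)}(4)] = 1/12 × (-0.133652 − 0.654985) = -0.0657197.
Partial sum through k=1: 218.221.
k=2: B_{4}/(4)! × [f^{(3)}(37) − f^{(3)}(4)] = −1/720 × (0.000452057 − 0.00573112) = 7.33203e-06.

S_2 ≈ 218.221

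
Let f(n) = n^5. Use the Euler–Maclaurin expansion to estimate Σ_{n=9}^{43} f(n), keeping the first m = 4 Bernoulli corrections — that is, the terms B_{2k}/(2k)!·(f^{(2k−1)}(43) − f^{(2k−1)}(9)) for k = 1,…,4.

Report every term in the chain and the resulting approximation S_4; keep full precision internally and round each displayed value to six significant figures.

∫_9^43 x^5 dx evaluates to 1.05347e+09.
Boundary: ½(f(9) + f(43)) = ½(59049.0 + 1.47008e+08) = 7.35337e+07.
So far: 1.12701e+09.
Order-1 term: 1/12 · (1.70940e+07 − 32805.0) = 1.42177e+06.
Running total after k=1: 1.12843e+09.
Order-2 term: −1/720 · (110940 − 4860.00) = -147.333.
Running total after k=2: 1.12843e+09.
Order-3 term: 1/30240 · (120.000 − 120.000) = 0.00000.
Running total after k=3: 1.12843e+09.
Order-4 term: −1/1209600 · (0.00000 − 0.00000) = 0.00000.

S_4 ≈ 1.12843e+09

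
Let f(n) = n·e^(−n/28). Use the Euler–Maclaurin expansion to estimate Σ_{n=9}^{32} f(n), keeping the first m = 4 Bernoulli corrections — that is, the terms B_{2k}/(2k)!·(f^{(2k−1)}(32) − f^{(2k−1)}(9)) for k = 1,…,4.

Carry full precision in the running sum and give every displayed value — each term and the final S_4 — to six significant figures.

S_4 ≈ 223.774

∫_9^32 x·e^(−x/28) dx evaluates to 215.453.
Endpoint term: (f(9) + f(32))/2 = (6.52601 + 10.2050)/2 = 8.36551.
Running total after boundary: 223.819.
k=1: B_{2}/(2)! × [f^{(1)}(32) − f^{(1)}(9)] = 1/12 × (-0.0455581 − 0.492041) = -0.0447999.
Running total after k=1: 223.774.
k=2: B_{4}/(4)! × [f^{(3)}(32) − f^{(3)}(9)] = −1/720 × (0.000755427 − 0.00247738) = 2.39160e-06.
Running total after k=2: 223.774.
k=3: B_{6}/(6)! × [f^{(5)}(32) − f^{(5)}(9)] = 1/30240 × (2.00123e-06 − 5.51933e-06) = -1.16339e-10.
Running total after k=3: 223.774.
k=4: B_{8}/(8)! × [f^{(7)}(32) − f^{(7)}(9)] = −1/1209600 × (3.87615e-09 − 1.00494e-08) = 5.10355e-15.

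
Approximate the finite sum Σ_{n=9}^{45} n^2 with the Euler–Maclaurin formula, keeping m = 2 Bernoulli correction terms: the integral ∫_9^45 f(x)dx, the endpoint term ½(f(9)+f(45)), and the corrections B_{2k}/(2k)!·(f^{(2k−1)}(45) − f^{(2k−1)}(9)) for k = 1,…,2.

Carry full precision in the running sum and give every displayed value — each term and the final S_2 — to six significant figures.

The integral term ∫_9^45 x^2 dx = 30132.0.
Endpoint term: (f(9) + f(45))/2 = (81.0000 + 2025.00)/2 = 1053.00.
Running total after boundary: 31185.0.
Correction k=1: B_{2}/2! · (f^{(1)}(45) − f^{(1)}(9)) = 1/12 · (90.0000 − 18.0000) = 6.00000.
After k=1: 31191.0.
Correction k=2: B_{4}/4! · (f^{(3)}(45) − f^{(3)}(9)) = −1/720 · (0.00000 − 0.00000) = 0.00000.

S_2 ≈ 31191.0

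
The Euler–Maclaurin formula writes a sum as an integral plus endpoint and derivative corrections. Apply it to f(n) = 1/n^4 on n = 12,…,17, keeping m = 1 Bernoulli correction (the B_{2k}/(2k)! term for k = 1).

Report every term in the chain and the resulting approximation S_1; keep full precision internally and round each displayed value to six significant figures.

S_1 ≈ 0.000156258

∫_12^17 1/x^4 dx evaluates to 0.000125054.
Endpoint term: (f(12) + f(17))/2 = (4.82253e-05 + 1.19730e-05)/2 = 3.00992e-05.
Running total after boundary: 0.000155153.
k=1: B_{2}/(2)! × [f^{(1)}(17) − f^{(1)}(12)] = 1/12 × (-2.81719e-06 − (-1.60751e-05)) = 1.10483e-06.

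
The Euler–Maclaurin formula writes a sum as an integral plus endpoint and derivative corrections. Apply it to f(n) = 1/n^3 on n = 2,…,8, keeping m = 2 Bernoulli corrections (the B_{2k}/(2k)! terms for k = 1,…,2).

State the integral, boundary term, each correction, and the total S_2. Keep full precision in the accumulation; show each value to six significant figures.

Integral: ∫_2^8 1/x^3 dx = 0.117188.
Boundary: ½(f(2) + f(8)) = ½(0.125000 + 0.00195312) = 0.0634766.
So far: 0.180664.
k=1: B_{2}/(2)! × [f^{(1)}(8) − f^{(1)}(2)] = 1/12 × (-0.000732422 − (-0.187500)) = 0.0155640.
After k=1: 0.196228.
k=2: B_{4}/(4)! × [f^{(3)}(8) − f^{(3)}(2)] = −1/720 × (-0.000228882 − (-0.937500)) = -0.00130177.

S_2 ≈ 0.194926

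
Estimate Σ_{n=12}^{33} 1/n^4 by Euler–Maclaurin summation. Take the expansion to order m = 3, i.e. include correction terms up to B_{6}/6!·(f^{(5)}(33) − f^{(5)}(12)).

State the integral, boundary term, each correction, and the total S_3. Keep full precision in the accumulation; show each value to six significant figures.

The integral term ∫_12^33 1/x^4 dx = 0.000183626.
Endpoint term: (f(12) + f(33))/2 = (4.82253e-05 + 8.43226e-07)/2 = 2.45343e-05.
So far: 0.000208160.
k=1: B_{2}/(2)! × [f^{(1)}(33) − f^{(1)}(12)] = 1/12 × (-1.02209e-07 − (-1.60751e-05)) = 1.33107e-06.
After k=1: 0.000209491.
k=2: B_{4}/(4)! × [f^{(3)}(33) − f^{(3)}(12)] = −1/720 × (-2.81568e-09 − (-3.34898e-06)) = -4.64745e-09.
After k=2: 0.000209486.
k=3: B_{6}/(6)! × [f^{(5)}(33) − f^{(5)}(12)] = 1/30240 × (-1.44792e-10 − (-1.30238e-06)) = 4.30634e-11.

S_3 ≈ 0.000209486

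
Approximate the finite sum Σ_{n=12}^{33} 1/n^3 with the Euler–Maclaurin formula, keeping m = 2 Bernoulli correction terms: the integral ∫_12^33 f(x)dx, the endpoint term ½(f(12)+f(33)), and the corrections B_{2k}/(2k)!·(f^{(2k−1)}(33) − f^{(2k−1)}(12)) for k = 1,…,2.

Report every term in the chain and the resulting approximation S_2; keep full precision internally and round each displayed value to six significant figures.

Integral: ∫_12^33 1/x^3 dx = 0.00301309.
Endpoint term: (f(12) + f(33))/2 = (0.000578704 + 2.78265e-05)/2 = 0.000303265.
So far: 0.00331635.
Order-1 term: 1/12 · (-2.52968e-06 − (-0.000144676)) = 1.18455e-05.
Partial sum through k=1: 0.00332820.
Order-2 term: −1/720 · (-4.64588e-08 − (-2.00939e-05)) = -2.78436e-08.

S_2 ≈ 0.00332817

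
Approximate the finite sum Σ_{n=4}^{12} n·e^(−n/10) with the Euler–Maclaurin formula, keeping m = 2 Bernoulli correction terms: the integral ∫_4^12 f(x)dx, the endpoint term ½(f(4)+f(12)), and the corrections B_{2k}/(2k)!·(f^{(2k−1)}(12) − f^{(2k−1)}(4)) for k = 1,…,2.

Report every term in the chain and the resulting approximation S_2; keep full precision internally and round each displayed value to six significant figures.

S_2 ≈ 30.6914

Integral: ∫_4^12 x·e^(−x/10) dx = 27.5821.
Boundary: ½(f(4) + f(12)) = ½(2.68128 + 3.61433) = 3.14781.
Integral + boundary = 30.7299.
Order-1 term: 1/12 · (-0.0602388 − 0.402192) = -0.0385359.
After k=1: 30.6913.
Order-2 term: −1/720 · (0.00542150 − 0.0174283) = 1.66761e-05.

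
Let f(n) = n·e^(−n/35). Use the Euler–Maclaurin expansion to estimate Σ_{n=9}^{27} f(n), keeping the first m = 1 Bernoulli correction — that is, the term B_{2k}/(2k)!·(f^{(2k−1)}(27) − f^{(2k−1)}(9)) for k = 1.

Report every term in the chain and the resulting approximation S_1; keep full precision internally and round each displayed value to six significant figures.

∫_9^27 x·e^(−x/35) dx evaluates to 187.513.
Endpoint term: (f(9) + f(27))/2 = (6.95932 + 12.4835)/2 = 9.72141.
So far: 197.234.
k=1: B_{2}/(2)! × [f^{(1)}(27) − f^{(1)}(9)] = 1/12 × (0.105680 − 0.574420) = -0.0390616.

S_1 ≈ 197.195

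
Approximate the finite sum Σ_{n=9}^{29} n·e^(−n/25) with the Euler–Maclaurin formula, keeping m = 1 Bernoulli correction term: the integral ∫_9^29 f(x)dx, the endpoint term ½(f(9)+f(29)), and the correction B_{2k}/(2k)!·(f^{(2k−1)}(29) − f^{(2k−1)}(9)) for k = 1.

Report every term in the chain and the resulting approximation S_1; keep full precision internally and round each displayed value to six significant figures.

The integral term ∫_9^29 x·e^(−x/25) dx = 169.819.
Boundary: ½(f(9) + f(29)) = ½(6.27909 + 9.09110) = 7.68509.
So far: 177.504.
Correction k=1: B_{2}/2! · (f^{(1)}(29) − f^{(1)}(9)) = 1/12 · (-0.0501578 − 0.446513) = -0.0413892.

S_1 ≈ 177.462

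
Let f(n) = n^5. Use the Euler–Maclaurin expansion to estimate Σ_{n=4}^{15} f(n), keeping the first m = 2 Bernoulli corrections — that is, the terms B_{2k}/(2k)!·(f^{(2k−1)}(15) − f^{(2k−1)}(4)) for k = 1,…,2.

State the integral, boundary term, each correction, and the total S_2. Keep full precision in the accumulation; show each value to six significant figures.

S_2 ≈ 2.29892e+06

∫_4^15 x^5 dx evaluates to 1.89775e+06.
Boundary: ½(f(4) + f(15)) = ½(1024.00 + 759375) = 380200.
So far: 2.27795e+06.
Correction k=1: B_{2}/2! · (f^{(1)}(15) − f^{(1)}(4)) = 1/12 · (253125 − 1280.00) = 20987.1.
Running total after k=1: 2.29894e+06.
Correction k=2: B_{4}/4! · (f^{(3)}(15) − f^{(3)}(4)) = −1/720 · (13500.0 − 960.000) = -17.4167.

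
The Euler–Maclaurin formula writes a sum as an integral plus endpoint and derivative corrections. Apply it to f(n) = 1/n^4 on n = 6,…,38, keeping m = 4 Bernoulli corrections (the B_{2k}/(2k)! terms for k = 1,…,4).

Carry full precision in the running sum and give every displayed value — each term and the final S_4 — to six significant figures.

S_4 ≈ 0.00196547

Integral: ∫_6^38 1/x^4 dx = 0.00153714.
½[f(6) + f(38)] = ½[0.000771605 + 4.79585e-07] = 0.000386042.
Integral + boundary = 0.00192318.
Correction k=1: B_{2}/2! · (f^{(1)}(38) − f^{(1)}(6)) = 1/12 · (-5.04826e-08 − (-0.000514403)) = 4.28627e-05.
After k=1: 0.00196604.
Correction k=2: B_{4}/4! · (f^{(3)}(38) − f^{(3)}(6)) = −1/720 · (-1.04881e-09 − (-0.000428669)) = -5.95373e-07.
After k=2: 0.00196544.
Correction k=3: B_{6}/6! · (f^{(5)}(38) − f^{(5)}(6)) = 1/30240 · (-4.06740e-11 − (-0.000666819)) = 2.20509e-08.
After k=3: 0.00196547.
Correction k=4: B_{8}/8! · (f^{(7)}(38) − f^{(7)}(6)) = −1/1209600 · (-2.53508e-12 − (-0.00166705)) = -1.37818e-09.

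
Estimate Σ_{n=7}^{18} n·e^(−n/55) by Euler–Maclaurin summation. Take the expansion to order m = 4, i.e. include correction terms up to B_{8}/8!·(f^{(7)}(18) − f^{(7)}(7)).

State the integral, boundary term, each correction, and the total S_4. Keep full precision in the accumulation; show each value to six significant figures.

S_4 ≈ 117.667

∫_7^18 x·e^(−x/55) dx evaluates to 108.121.
Boundary: ½(f(7) + f(18)) = ½(6.16345 + 12.9760) = 9.56971.
So far: 117.691.
Correction k=1: B_{2}/2! · (f^{(1)}(18) − f^{(1)}(7)) = 1/12 · (0.484960 − 0.768431) = -0.0236225.
After k=1: 117.667.
Correction k=2: B_{4}/4! · (f^{(3)}(18) − f^{(3)}(7)) = −1/720 · (0.000636937 − 0.000836171) = 2.76714e-07.
After k=2: 117.667.
Correction k=3: B_{6}/6! · (f^{(5)}(18) − f^{(5)}(7)) = 1/30240 · (3.68118e-07 − 4.68865e-07) = -3.33157e-12.
After k=3: 117.667.
Correction k=4: B_{8}/8! · (f^{(7)}(18) − f^{(7)}(7)) = −1/1209600 · (1.73778e-10 − 2.18615e-10) = 3.70674e-17.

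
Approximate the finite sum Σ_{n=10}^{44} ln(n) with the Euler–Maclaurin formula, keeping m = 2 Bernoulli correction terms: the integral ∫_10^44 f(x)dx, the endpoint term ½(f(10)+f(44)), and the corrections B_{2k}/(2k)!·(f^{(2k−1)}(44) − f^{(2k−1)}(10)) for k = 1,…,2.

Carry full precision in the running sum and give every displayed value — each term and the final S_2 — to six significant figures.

S_2 ≈ 112.515

∫_10^44 ln(x) dx evaluates to 109.478.
Boundary: ½(f(10) + f(44)) = ½(2.30259 + 3.78419) = 3.04339.
Integral + boundary = 112.522.
k=1: B_{2}/(2)! × [f^{(1)}(44) − f^{(1)}(10)] = 1/12 × (0.0227273 − 0.100000) = -0.00643939.
Running total after k=1: 112.515.
k=2: B_{4}/(4)! × [f^{(3)}(44) − f^{(3)}(10)] = −1/720 × (2.34786e-05 − 0.00200000) = 2.74517e-06.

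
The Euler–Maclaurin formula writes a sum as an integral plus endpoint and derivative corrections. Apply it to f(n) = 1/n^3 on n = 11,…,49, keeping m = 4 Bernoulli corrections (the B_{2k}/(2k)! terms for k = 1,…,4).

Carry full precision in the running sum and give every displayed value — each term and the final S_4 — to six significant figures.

S_4 ≈ 0.00432088

The integral term ∫_11^49 1/x^3 dx = 0.00392398.
½[f(11) + f(49)] = ½[0.000751315 + 8.49986e-06] = 0.000379907.
So far: 0.00430389.
Correction k=1: B_{2}/2! · (f^{(1)}(49) − f^{(1)}(11)) = 1/12 · (-5.20400e-07 − (-0.000204904)) = 1.70320e-05.
Running total after k=1: 0.00432092.
Correction k=2: B_{4}/4! · (f^{(3)}(49) − f^{(3)}(11)) = −1/720 · (-4.33486e-09 − (-3.38684e-05)) = -4.70335e-08.
Running total after k=2: 0.00432088.
Correction k=3: B_{6}/6! · (f^{(5)}(49) − f^{(5)}(11)) = 1/30240 · (-7.58284e-11 − (-1.17560e-05)) = 3.88754e-10.
Running total after k=3: 0.00432088.
Correction k=4: B_{8}/8! · (f^{(7)}(49) − f^{(7)}(11)) = −1/1209600 · (-2.27390e-12 − (-6.99530e-06)) = -5.78315e-12.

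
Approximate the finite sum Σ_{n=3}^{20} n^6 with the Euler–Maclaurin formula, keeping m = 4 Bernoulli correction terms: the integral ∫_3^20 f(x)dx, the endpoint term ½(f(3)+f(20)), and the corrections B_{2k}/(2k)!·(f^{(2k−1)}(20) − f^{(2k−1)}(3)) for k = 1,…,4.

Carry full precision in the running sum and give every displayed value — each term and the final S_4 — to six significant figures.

S_4 ≈ 2.16456e+08

∫_3^20 x^6 dx evaluates to 1.82857e+08.
Endpoint term: (f(3) + f(20))/2 = (729.000 + 6.40000e+07)/2 = 3.20004e+07.
Integral + boundary = 2.14857e+08.
Correction k=1: B_{2}/2! · (f^{(1)}(20) − f^{(1)}(3)) = 1/12 · (1.92000e+07 − 1458.00) = 1.59988e+06.
Partial sum through k=1: 2.16457e+08.
Correction k=2: B_{4}/4! · (f^{(3)}(20) − f^{(3)}(3)) = −1/720 · (960000 − 3240.00) = -1328.83.
Partial sum through k=2: 2.16456e+08.
Correction k=3: B_{6}/6! · (f^{(5)}(20) − f^{(5)}(3)) = 1/30240 · (14400.0 − 2160.00) = 0.404762.
Partial sum through k=3: 2.16456e+08.
Correction k=4: B_{8}/8! · (f^{(7)}(20) − f^{(7)}(3)) = −1/1209600 · (0.00000 − 0.00000) = 0.00000.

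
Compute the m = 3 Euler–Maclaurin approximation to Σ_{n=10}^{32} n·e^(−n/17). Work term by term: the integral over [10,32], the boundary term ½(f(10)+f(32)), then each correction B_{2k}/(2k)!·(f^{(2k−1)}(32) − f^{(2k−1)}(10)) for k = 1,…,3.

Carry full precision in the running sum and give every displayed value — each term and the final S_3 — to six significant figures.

∫_10^32 x·e^(−x/17) dx evaluates to 128.077.
Endpoint term: (f(10) + f(32))/2 = (5.55306 + 4.87141)/2 = 5.21224.
Running total after boundary: 133.289.
Order-1 term: 1/12 · (-0.134322 − 0.228656) = -0.0302481.
After k=1: 133.259.
Order-2 term: −1/720 · (0.000588723 − 0.00463415) = 5.61864e-06.
After k=2: 133.259.
Order-3 term: 1/30240 · (5.68245e-06 − 2.93325e-05) = -7.82079e-10.

S_3 ≈ 133.259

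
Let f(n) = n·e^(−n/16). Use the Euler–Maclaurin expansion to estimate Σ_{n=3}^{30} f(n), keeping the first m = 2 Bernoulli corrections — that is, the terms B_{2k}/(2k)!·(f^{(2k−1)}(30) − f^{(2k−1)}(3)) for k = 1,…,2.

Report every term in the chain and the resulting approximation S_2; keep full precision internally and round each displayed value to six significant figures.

Integral: ∫_3^30 x·e^(−x/16) dx = 139.156.
Endpoint term: (f(3) + f(30))/2 = (2.48709 + 4.60065)/2 = 3.54387.
Running total after boundary: 142.699.
Order-1 term: 1/12 · (-0.134186 − 0.673586) = -0.0673143.
Partial sum through k=1: 142.632.
Order-2 term: −1/720 · (0.000673923 − 0.00910799) = 1.17140e-05.

S_2 ≈ 142.632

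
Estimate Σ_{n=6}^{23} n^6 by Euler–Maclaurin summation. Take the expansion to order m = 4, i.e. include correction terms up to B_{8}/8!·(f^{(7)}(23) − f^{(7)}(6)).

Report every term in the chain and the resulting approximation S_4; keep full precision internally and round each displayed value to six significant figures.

S_4 ≈ 5.63617e+08

The integral term ∫_6^23 x^6 dx = 4.86364e+08.
Boundary: ½(f(6) + f(23)) = ½(46656.0 + 1.48036e+08) = 7.40413e+07.
So far: 5.60405e+08.
Correction k=1: B_{2}/2! · (f^{(1)}(23) − f^{(1)}(6)) = 1/12 · (3.86181e+07 − 46656.0) = 3.21428e+06.
After k=1: 5.63619e+08.
Correction k=2: B_{4}/4! · (f^{(3)}(23) − f^{(3)}(6)) = −1/720 · (1.46004e+06 − 25920.0) = -1991.83.
After k=2: 5.63617e+08.
Correction k=3: B_{6}/6! · (f^{(5)}(23) − f^{(5)}(6)) = 1/30240 · (16560.0 − 4320.00) = 0.404762.
After k=3: 5.63617e+08.
Correction k=4: B_{8}/8! · (f^{(7)}(23) − f^{(7)}(6)) = −1/1209600 · (0.00000 − 0.00000) = 0.00000.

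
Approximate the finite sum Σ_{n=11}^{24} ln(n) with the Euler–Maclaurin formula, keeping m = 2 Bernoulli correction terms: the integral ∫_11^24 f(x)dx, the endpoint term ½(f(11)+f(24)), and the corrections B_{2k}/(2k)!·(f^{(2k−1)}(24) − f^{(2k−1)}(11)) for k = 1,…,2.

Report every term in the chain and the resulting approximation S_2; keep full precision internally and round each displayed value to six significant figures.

The integral term ∫_11^24 ln(x) dx = 36.8964.
½[f(11) + f(24)] = ½[2.39790 + 3.17805] = 2.78797.
So far: 39.6844.
Order-1 term: 1/12 · (0.0416667 − 0.0909091) = -0.00410354.
Partial sum through k=1: 39.6803.
Order-2 term: −1/720 · (0.000144676 − 0.00150263) = 1.88605e-06.

S_2 ≈ 39.6803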